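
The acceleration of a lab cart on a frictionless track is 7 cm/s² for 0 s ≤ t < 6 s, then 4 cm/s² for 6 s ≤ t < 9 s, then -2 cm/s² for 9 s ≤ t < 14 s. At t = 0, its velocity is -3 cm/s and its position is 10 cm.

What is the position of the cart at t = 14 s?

483 cm

On each constant-a segment, Δv = aΔt and Δx = v₀Δt + ½aΔt²; chain segment to segment.
0–6 s: v starts -3 cm/s; Δx = -3·6 + ½·7·6² = 108 cm; v ends 39 cm/s.
6–9 s: v starts 39 cm/s; Δx = 39·3 + ½·4·3² = 135 cm; v ends 51 cm/s.
9–14 s: v starts 51 cm/s; Δx = 51·5 + ½·-2·5² = 230 cm; v ends 41 cm/s.
x(14) = 10 + Σ Δx = 483 cm.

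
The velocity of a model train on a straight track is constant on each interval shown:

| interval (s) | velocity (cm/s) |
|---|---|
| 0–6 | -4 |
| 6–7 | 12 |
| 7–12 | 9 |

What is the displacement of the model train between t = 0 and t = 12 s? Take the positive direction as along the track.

33 cm

Net displacement equals the area under the velocity-time graph (areas below the axis count negative).
0–6 s: -4 × 6 = -24 cm
6–7 s: 12 × 1 = 12 cm
7–12 s: 9 × 5 = 45 cm
Net displacement = 33 cm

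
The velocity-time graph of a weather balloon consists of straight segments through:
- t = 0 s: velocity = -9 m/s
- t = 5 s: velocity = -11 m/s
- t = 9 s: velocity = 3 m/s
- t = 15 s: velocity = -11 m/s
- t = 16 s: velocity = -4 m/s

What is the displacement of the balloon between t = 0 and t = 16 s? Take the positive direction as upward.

-97.5 m

Net displacement equals the area under the velocity-time graph (areas below the axis count negative).
0–5 s: ½(-9 + -11)(5) = -50 m
5–9 s: ½(-11 + 3)(4) = -16 m
9–15 s: ½(3 + -11)(6) = -24 m
15–16 s: ½(-11 + -4)(1) = -7.5 m
Net displacement = -97.5 m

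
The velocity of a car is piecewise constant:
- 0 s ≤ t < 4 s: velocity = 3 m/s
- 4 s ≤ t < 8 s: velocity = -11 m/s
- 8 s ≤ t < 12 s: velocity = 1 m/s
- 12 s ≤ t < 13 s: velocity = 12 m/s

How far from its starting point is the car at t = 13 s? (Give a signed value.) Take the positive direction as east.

Displacement is the signed area under the v-t curve.
0–4 s: 3 × 4 = 12 m
4–8 s: -11 × 4 = -44 m
8–12 s: 1 × 4 = 4 m
12–13 s: 12 × 1 = 12 m
Net displacement = -16 m

-16 m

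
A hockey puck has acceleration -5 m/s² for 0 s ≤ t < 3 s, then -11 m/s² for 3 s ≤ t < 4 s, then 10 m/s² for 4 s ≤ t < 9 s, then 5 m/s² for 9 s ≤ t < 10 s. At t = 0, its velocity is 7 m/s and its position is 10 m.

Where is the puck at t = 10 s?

On each constant-a segment, Δv = aΔt and Δx = v₀Δt + ½aΔt²; chain segment to segment.
0–3 s: v starts 7 m/s; Δx = 7·3 + ½·-5·3² = -1.5 m; v ends -8 m/s.
3–4 s: v starts -8 m/s; Δx = -8·1 + ½·-11·1² = -13.5 m; v ends -19 m/s.
4–9 s: v starts -19 m/s; Δx = -19·5 + ½·10·5² = 30 m; v ends 31 m/s.
9–10 s: v starts 31 m/s; Δx = 31·1 + ½·5·1² = 33.5 m; v ends 36 m/s.
x(10) = 10 + Σ Δx = 58.5 m.

58.5 m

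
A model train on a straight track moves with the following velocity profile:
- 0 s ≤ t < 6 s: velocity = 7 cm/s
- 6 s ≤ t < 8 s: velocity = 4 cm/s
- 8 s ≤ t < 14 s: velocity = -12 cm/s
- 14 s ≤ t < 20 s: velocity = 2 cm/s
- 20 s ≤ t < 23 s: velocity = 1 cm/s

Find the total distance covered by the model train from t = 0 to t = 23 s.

137 cm

Distance (not displacement) is the total path length: add the absolute areas under v-t.
0–6 s: |7| × 6 = 42 cm
6–8 s: |4| × 2 = 8 cm
8–14 s: |-12| × 6 = 72 cm
14–20 s: |2| × 6 = 12 cm
20–23 s: |1| × 3 = 3 cm
Total distance = 137 cm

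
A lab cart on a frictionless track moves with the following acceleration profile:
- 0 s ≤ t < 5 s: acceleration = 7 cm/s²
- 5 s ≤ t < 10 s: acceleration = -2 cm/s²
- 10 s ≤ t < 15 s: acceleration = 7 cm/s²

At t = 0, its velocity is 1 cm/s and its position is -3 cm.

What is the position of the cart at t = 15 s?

462 cm

On each constant-a segment, Δv = aΔt and Δx = v₀Δt + ½aΔt²; chain segment to segment.
0–5 s: v starts 1 cm/s; Δx = 1·5 + ½·7·5² = 92.5 cm; v ends 36 cm/s.
5–10 s: v starts 36 cm/s; Δx = 36·5 + ½·-2·5² = 155 cm; v ends 26 cm/s.
10–15 s: v starts 26 cm/s; Δx = 26·5 + ½·7·5² = 217.5 cm; v ends 61 cm/s.
x(15) = -3 + Σ Δx = 462 cm.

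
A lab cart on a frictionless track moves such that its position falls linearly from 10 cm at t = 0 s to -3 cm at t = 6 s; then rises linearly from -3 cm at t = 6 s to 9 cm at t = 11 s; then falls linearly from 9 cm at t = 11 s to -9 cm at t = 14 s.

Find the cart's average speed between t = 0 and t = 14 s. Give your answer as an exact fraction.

Average speed = (total path length)/(elapsed time); on a piecewise-linear x-t graph the path length is Σ|Δx|.
0–6 s: |Δx| = |-3 − 10| = 13 cm
6–11 s: |Δx| = |9 − -3| = 12 cm
11–14 s: |Δx| = |-9 − 9| = 18 cm
Total path = 43 cm; average speed = 43/14 = 43/14 cm/s.

43/14 cm/s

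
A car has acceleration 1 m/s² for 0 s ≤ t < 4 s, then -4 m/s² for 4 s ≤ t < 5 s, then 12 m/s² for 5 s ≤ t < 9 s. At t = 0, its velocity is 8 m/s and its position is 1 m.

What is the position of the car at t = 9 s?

On each constant-a segment, Δv = aΔt and Δx = v₀Δt + ½aΔt²; chain segment to segment.
0–4 s: v starts 8 m/s; Δx = 8·4 + ½·1·4² = 40 m; v ends 12 m/s.
4–5 s: v starts 12 m/s; Δx = 12·1 + ½·-4·1² = 10 m; v ends 8 m/s.
5–9 s: v starts 8 m/s; Δx = 8·4 + ½·12·4² = 128 m; v ends 56 m/s.
x(9) = 1 + Σ Δx = 179 m.

179 m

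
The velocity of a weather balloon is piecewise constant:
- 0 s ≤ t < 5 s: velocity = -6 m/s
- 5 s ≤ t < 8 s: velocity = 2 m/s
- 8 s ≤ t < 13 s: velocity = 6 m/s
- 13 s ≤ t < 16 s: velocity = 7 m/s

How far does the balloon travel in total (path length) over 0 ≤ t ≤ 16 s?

Total distance travelled is ∫|v| dt — sum the magnitudes of each area piece.
0–5 s: |-6| × 5 = 30 m
5–8 s: |2| × 3 = 6 m
8–13 s: |6| × 5 = 30 m
13–16 s: |7| × 3 = 21 m
Total distance = 87 m

87 m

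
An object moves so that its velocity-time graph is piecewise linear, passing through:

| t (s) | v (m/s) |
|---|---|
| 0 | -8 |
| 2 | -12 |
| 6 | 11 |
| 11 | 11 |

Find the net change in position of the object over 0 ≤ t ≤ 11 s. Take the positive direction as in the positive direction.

Net displacement equals the area under the velocity-time graph (areas below the axis count negative).
0–2 s: ½(-8 + -12)(2) = -20 m
2–6 s: ½(-12 + 11)(4) = -2 m
6–11 s: 11 × 5 = 55 m
Net displacement = 33 m

33 m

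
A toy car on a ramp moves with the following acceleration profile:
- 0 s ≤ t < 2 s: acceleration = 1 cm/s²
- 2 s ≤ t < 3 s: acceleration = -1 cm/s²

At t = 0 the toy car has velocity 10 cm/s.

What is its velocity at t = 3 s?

11 cm/s

Δv equals the area under the a-t graph; then v = v₀ + Δv.
0–2 s: 1 × 2 = 2 cm/s
2–3 s: -1 × 1 = -1 cm/s
Δv = 1 cm/s, so v(3) = 10 + (1) = 11 cm/s.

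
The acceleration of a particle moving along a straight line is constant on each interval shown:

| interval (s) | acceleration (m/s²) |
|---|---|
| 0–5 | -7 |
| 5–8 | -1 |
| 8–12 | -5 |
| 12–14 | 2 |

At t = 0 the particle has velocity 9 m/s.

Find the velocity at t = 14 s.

-45 m/s

Δv equals the area under the a-t graph; then v = v₀ + Δv.
0–5 s: -7 × 5 = -35 m/s
5–8 s: -1 × 3 = -3 m/s
8–12 s: -5 × 4 = -20 m/s
12–14 s: 2 × 2 = 4 m/s
Δv = -54 m/s, so v(14) = 9 + (-54) = -45 m/s.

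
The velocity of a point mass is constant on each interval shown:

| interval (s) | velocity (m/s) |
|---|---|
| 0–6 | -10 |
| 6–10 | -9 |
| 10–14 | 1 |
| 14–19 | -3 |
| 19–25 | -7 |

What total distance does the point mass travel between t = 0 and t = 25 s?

157 m

Distance (not displacement) is the total path length: add the absolute areas under v-t.
0–6 s: |-10| × 6 = 60 m
6–10 s: |-9| × 4 = 36 m
10–14 s: |1| × 4 = 4 m
14–19 s: |-3| × 5 = 15 m
19–25 s: |-7| × 6 = 42 m
Total distance = 157 m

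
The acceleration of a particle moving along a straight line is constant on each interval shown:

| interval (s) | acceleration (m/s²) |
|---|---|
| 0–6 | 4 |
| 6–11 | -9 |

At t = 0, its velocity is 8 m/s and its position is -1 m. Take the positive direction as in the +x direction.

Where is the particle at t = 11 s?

166.5 m

On each constant-a segment, Δv = aΔt and Δx = v₀Δt + ½aΔt²; chain segment to segment.
0–6 s: v starts 8 m/s; Δx = 8·6 + ½·4·6² = 120 m; v ends 32 m/s.
6–11 s: v starts 32 m/s; Δx = 32·5 + ½·-9·5² = 47.5 m; v ends -13 m/s.
x(11) = -1 + Σ Δx = 166.5 m.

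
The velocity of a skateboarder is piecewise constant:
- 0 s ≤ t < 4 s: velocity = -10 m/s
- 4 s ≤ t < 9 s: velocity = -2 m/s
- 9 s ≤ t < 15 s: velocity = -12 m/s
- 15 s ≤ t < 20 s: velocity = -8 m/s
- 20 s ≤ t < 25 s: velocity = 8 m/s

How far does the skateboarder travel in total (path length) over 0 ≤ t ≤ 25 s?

202 m

Total distance travelled is ∫|v| dt — sum the magnitudes of each area piece.
0–4 s: |-10| × 4 = 40 m
4–9 s: |-2| × 5 = 10 m
9–15 s: |-12| × 6 = 72 m
15–20 s: |-8| × 5 = 40 m
20–25 s: |8| × 5 = 40 m
Total distance = 202 m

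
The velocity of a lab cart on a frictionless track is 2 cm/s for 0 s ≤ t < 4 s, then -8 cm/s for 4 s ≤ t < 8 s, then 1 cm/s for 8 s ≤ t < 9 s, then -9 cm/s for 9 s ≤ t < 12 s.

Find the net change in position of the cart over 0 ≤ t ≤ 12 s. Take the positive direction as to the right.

-50 cm

Net displacement equals the area under the velocity-time graph (areas below the axis count negative).
0–4 s: 2 × 4 = 8 cm
4–8 s: -8 × 4 = -32 cm
8–9 s: 1 × 1 = 1 cm
9–12 s: -9 × 3 = -27 cm
Net displacement = -50 cm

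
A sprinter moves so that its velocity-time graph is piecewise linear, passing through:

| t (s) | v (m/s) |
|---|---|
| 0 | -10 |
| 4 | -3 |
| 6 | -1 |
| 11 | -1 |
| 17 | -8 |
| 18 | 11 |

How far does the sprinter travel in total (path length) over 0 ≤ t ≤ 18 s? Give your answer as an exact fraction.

Total distance travelled is ∫|v| dt — sum the magnitudes of each area piece.
0–4 s: |½(-10 + -3)(4)| = 26 m
4–6 s: |½(-3 + -1)(2)| = 4 m
6–11 s: |-1| × 5 = 5 m
11–17 s: |½(-1 + -8)(6)| = 27 m
17–18 s: v = 0 at t = 331/19 s; triangle areas 32/19 + 121/38 = 185/38 m
Total distance = 2541/38 m

2541/38 m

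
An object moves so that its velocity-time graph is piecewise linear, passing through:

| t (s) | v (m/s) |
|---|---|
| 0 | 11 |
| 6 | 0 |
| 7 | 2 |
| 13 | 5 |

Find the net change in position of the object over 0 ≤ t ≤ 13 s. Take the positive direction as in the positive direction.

Net displacement equals the area under the velocity-time graph (areas below the axis count negative).
0–6 s: ½(11 + 0)(6) = 33 m
6–7 s: ½(0 + 2)(1) = 1 m
7–13 s: ½(2 + 5)(6) = 21 m
Net displacement = 55 m

55 m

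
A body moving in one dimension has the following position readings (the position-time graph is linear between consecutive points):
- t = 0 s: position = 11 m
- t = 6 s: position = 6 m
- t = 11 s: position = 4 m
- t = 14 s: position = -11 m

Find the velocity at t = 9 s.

-0.4 m/s

Velocity is the slope of the x-t graph on 6–11 s: (4 − 6)/(11 − 6) = -0.4 m/s.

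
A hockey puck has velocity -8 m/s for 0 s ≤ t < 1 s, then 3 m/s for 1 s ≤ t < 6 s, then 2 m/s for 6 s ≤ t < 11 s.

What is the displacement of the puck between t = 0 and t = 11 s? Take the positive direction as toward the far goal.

Displacement is the signed area under the v-t curve.
0–1 s: -8 × 1 = -8 m
1–6 s: 3 × 5 = 15 m
6–11 s: 2 × 5 = 10 m
Net displacement = 17 m

17 m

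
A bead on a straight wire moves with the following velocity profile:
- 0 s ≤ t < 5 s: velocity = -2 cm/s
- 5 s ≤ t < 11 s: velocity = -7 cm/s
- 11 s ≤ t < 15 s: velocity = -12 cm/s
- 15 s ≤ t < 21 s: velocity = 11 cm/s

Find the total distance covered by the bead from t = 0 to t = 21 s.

Total distance travelled is ∫|v| dt — sum the magnitudes of each area piece.
0–5 s: |-2| × 5 = 10 cm
5–11 s: |-7| × 6 = 42 cm
11–15 s: |-12| × 4 = 48 cm
15–21 s: |11| × 6 = 66 cm
Total distance = 166 cm

166 cm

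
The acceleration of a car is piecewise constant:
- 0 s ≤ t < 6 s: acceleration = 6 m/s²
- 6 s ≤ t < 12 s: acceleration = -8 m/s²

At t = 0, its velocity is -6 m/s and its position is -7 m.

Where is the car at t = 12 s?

On each constant-a segment, Δv = aΔt and Δx = v₀Δt + ½aΔt²; chain segment to segment.
0–6 s: v starts -6 m/s; Δx = -6·6 + ½·6·6² = 72 m; v ends 30 m/s.
6–12 s: v starts 30 m/s; Δx = 30·6 + ½·-8·6² = 36 m; v ends -18 m/s.
x(12) = -7 + Σ Δx = 101 m.

101 m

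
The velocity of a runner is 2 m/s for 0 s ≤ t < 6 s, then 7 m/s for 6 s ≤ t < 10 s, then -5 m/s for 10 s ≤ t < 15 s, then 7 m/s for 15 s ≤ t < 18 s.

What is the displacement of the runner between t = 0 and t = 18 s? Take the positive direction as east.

Displacement is the signed area under the v-t curve.
0–6 s: 2 × 6 = 12 m
6–10 s: 7 × 4 = 28 m
10–15 s: -5 × 5 = -25 m
15–18 s: 7 × 3 = 21 m
Net displacement = 36 m

36 m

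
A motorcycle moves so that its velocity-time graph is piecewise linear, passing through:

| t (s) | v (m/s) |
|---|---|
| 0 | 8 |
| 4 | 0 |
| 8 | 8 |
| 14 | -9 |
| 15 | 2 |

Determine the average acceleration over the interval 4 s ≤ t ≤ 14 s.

Average acceleration = Δv/Δt = (-9 − 0)/(14 − 4) = -0.9 m/s².

-0.9 m/s²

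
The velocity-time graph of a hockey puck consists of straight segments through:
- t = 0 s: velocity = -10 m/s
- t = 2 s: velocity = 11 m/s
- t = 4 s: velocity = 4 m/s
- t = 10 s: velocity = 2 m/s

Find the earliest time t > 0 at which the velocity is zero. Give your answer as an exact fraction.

t = 20/21 s

v changes sign on 0–2 s (from -10 to 11); the graph is linear there, so v = 0 at t = 0 + (10)·(2 − 0)/(11 − -10) = 20/21 s.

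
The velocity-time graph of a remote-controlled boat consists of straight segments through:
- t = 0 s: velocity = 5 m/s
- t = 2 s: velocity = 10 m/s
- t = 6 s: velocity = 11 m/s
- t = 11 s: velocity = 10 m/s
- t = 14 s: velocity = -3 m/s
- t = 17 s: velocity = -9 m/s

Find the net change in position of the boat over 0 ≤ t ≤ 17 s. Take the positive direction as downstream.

102 m

Net displacement equals the area under the velocity-time graph (areas below the axis count negative).
0–2 s: ½(5 + 10)(2) = 15 m
2–6 s: ½(10 + 11)(4) = 42 m
6–11 s: ½(11 + 10)(5) = 52.5 m
11–14 s: ½(10 + -3)(3) = 10.5 m
14–17 s: ½(-3 + -9)(3) = -18 m
Net displacement = 102 m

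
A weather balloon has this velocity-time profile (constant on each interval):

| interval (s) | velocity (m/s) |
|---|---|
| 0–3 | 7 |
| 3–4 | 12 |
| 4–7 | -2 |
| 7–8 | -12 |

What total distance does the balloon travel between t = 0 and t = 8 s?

Distance (not displacement) is the total path length: add the absolute areas under v-t.
0–3 s: |7| × 3 = 21 m
3–4 s: |12| × 1 = 12 m
4–7 s: |-2| × 3 = 6 m
7–8 s: |-12| × 1 = 12 m
Total distance = 51 m

51 m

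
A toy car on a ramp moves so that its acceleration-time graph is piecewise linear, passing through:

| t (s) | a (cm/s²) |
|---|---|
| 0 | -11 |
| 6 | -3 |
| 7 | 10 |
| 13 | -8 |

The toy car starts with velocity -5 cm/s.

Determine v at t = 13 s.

Δv equals the area under the a-t graph; then v = v₀ + Δv.
0–6 s: ½(-11 + -3)(6) = -42 cm/s
6–7 s: ½(-3 + 10)(1) = 3.5 cm/s
7–13 s: ½(10 + -8)(6) = 6 cm/s
Δv = -32.5 cm/s, so v(13) = -5 + (-32.5) = -37.5 cm/s.

-37.5 cm/s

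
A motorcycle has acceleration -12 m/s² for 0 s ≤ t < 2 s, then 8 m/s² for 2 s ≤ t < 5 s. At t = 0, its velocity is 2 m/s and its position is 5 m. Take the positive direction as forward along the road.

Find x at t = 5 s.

On each constant-a segment, Δv = aΔt and Δx = v₀Δt + ½aΔt²; chain segment to segment.
0–2 s: v starts 2 m/s; Δx = 2·2 + ½·-12·2² = -20 m; v ends -22 m/s.
2–5 s: v starts -22 m/s; Δx = -22·3 + ½·8·3² = -30 m; v ends 2 m/s.
x(5) = 5 + Σ Δx = -45 m.

-45 m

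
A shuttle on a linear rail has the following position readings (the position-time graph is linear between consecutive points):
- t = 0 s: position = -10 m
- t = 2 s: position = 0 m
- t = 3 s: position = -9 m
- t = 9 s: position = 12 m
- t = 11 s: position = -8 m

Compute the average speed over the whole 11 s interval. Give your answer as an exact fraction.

60/11 m/s

Average speed = (total path length)/(elapsed time); on a piecewise-linear x-t graph the path length is Σ|Δx|.
0–2 s: |Δx| = |0 − -10| = 10 m
2–3 s: |Δx| = |-9 − 0| = 9 m
3–9 s: |Δx| = |12 − -9| = 21 m
9–11 s: |Δx| = |-8 − 12| = 20 m
Total path = 60 m; average speed = 60/11 = 60/11 m/s.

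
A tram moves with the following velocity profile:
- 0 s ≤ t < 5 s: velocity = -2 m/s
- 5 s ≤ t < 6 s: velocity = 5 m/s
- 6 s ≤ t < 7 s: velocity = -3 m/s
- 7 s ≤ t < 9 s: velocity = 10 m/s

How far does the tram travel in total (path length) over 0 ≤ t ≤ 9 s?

38 m

Distance (not displacement) is the total path length: add the absolute areas under v-t.
0–5 s: |-2| × 5 = 10 m
5–6 s: |5| × 1 = 5 m
6–7 s: |-3| × 1 = 3 m
7–9 s: |10| × 2 = 20 m
Total distance = 38 m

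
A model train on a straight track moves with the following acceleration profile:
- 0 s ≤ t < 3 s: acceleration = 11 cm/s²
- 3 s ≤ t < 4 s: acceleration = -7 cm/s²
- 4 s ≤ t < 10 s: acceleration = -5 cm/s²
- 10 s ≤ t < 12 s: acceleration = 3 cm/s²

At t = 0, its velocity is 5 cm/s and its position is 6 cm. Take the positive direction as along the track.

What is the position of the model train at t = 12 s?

On each constant-a segment, Δv = aΔt and Δx = v₀Δt + ½aΔt²; chain segment to segment.
0–3 s: v starts 5 cm/s; Δx = 5·3 + ½·11·3² = 64.5 cm; v ends 38 cm/s.
3–4 s: v starts 38 cm/s; Δx = 38·1 + ½·-7·1² = 34.5 cm; v ends 31 cm/s.
4–10 s: v starts 31 cm/s; Δx = 31·6 + ½·-5·6² = 96 cm; v ends 1 cm/s.
10–12 s: v starts 1 cm/s; Δx = 1·2 + ½·3·2² = 8 cm; v ends 7 cm/s.
x(12) = 6 + Σ Δx = 209 cm.

209 cm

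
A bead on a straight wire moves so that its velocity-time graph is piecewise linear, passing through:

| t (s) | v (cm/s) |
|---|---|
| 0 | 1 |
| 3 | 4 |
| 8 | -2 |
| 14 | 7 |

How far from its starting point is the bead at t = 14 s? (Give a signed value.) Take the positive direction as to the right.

Displacement is the signed area under the v-t curve.
0–3 s: ½(1 + 4)(3) = 7.5 cm
3–8 s: ½(4 + -2)(5) = 5 cm
8–14 s: ½(-2 + 7)(6) = 15 cm
Net displacement = 27.5 cm

27.5 cm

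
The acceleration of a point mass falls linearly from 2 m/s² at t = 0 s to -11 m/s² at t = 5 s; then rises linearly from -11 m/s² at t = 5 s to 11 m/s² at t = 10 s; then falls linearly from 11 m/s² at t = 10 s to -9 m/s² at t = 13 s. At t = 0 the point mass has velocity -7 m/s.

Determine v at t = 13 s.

-26.5 m/s

Δv equals the area under the a-t graph; then v = v₀ + Δv.
0–5 s: ½(2 + -11)(5) = -22.5 m/s
5–10 s: ½(-11 + 11)(5) = 0 m/s
10–13 s: ½(11 + -9)(3) = 3 m/s
Δv = -19.5 m/s, so v(13) = -7 + (-19.5) = -26.5 m/s.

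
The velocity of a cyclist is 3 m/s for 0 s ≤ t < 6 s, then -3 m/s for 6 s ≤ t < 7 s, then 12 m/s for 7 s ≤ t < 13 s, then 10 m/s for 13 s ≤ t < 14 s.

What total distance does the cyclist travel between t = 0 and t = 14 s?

Distance (not displacement) is the total path length: add the absolute areas under v-t.
0–6 s: |3| × 6 = 18 m
6–7 s: |-3| × 1 = 3 m
7–13 s: |12| × 6 = 72 m
13–14 s: |10| × 1 = 10 m
Total distance = 103 m

103 m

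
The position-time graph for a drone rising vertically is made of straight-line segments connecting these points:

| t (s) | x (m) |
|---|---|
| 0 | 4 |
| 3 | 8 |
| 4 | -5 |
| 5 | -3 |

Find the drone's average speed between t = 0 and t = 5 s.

Average speed = (total path length)/(elapsed time); on a piecewise-linear x-t graph the path length is Σ|Δx|.
0–3 s: |Δx| = |8 − 4| = 4 m
3–4 s: |Δx| = |-5 − 8| = 13 m
4–5 s: |Δx| = |-3 − -5| = 2 m
Total path = 19 m; average speed = 19/5 = 3.8 m/s.

3.8 m/s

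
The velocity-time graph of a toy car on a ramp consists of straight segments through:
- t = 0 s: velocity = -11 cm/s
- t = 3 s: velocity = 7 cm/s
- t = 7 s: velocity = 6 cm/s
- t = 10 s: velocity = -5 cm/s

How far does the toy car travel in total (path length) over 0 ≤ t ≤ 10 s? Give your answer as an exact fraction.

Distance (not displacement) is the total path length: add the absolute areas under v-t.
0–3 s: v = 0 at t = 11/6 s; triangle areas 121/12 + 49/12 = 85/6 cm
3–7 s: |½(7 + 6)(4)| = 26 cm
7–10 s: v = 0 at t = 95/11 s; triangle areas 54/11 + 75/22 = 183/22 cm
Total distance = 1600/33 cm

1600/33 cm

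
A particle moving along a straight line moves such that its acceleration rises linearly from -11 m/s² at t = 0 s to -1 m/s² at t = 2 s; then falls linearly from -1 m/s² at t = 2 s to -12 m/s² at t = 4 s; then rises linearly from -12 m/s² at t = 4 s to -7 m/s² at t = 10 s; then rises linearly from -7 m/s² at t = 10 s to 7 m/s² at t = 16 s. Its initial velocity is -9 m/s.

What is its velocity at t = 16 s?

Δv equals the area under the a-t graph; then v = v₀ + Δv.
0–2 s: ½(-11 + -1)(2) = -12 m/s
2–4 s: ½(-1 + -12)(2) = -13 m/s
4–10 s: ½(-12 + -7)(6) = -57 m/s
10–16 s: ½(-7 + 7)(6) = 0 m/s
Δv = -82 m/s, so v(16) = -9 + (-82) = -91 m/s.

-91 m/s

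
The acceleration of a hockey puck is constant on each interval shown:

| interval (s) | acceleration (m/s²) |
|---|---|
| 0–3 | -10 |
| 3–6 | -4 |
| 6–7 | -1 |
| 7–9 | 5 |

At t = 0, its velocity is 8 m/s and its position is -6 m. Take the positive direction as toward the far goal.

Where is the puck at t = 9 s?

-205.5 m

On each constant-a segment, Δv = aΔt and Δx = v₀Δt + ½aΔt²; chain segment to segment.
0–3 s: v starts 8 m/s; Δx = 8·3 + ½·-10·3² = -21 m; v ends -22 m/s.
3–6 s: v starts -22 m/s; Δx = -22·3 + ½·-4·3² = -84 m; v ends -34 m/s.
6–7 s: v starts -34 m/s; Δx = -34·1 + ½·-1·1² = -34.5 m; v ends -35 m/s.
7–9 s: v starts -35 m/s; Δx = -35·2 + ½·5·2² = -60 m; v ends -25 m/s.
x(9) = -6 + Σ Δx = -205.5 m.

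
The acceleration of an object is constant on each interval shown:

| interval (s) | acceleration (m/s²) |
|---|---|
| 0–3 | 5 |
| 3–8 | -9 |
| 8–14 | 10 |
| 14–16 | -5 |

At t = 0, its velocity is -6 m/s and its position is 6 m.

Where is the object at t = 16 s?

-55 m

On each constant-a segment, Δv = aΔt and Δx = v₀Δt + ½aΔt²; chain segment to segment.
0–3 s: v starts -6 m/s; Δx = -6·3 + ½·5·3² = 4.5 m; v ends 9 m/s.
3–8 s: v starts 9 m/s; Δx = 9·5 + ½·-9·5² = -67.5 m; v ends -36 m/s.
8–14 s: v starts -36 m/s; Δx = -36·6 + ½·10·6² = -36 m; v ends 24 m/s.
14–16 s: v starts 24 m/s; Δx = 24·2 + ½·-5·2² = 38 m; v ends 14 m/s.
x(16) = 6 + Σ Δx = -55 m.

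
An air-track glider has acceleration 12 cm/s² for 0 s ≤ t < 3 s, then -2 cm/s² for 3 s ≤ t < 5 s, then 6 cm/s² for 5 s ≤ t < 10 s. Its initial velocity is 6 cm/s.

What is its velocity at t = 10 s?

68 cm/s

Δv equals the area under the a-t graph; then v = v₀ + Δv.
0–3 s: 12 × 3 = 36 cm/s
3–5 s: -2 × 2 = -4 cm/s
5–10 s: 6 × 5 = 30 cm/s
Δv = 62 cm/s, so v(10) = 6 + (62) = 68 cm/s.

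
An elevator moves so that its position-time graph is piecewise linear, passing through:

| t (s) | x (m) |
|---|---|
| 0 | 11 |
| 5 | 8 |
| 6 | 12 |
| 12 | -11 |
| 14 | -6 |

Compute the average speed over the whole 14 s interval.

Average speed = (total path length)/(elapsed time); on a piecewise-linear x-t graph the path length is Σ|Δx|.
0–5 s: |Δx| = |8 − 11| = 3 m
5–6 s: |Δx| = |12 − 8| = 4 m
6–12 s: |Δx| = |-11 − 12| = 23 m
12–14 s: |Δx| = |-6 − -11| = 5 m
Total path = 35 m; average speed = 35/14 = 2.5 m/s.

2.5 m/s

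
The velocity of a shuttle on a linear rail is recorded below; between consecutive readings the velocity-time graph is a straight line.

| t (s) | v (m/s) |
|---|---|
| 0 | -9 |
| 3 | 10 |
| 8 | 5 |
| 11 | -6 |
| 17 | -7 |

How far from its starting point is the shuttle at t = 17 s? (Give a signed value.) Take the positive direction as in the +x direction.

-1.5 m

Net displacement equals the area under the velocity-time graph (areas below the axis count negative).
0–3 s: ½(-9 + 10)(3) = 1.5 m
3–8 s: ½(10 + 5)(5) = 37.5 m
8–11 s: ½(5 + -6)(3) = -1.5 m
11–17 s: ½(-6 + -7)(6) = -39 m
Net displacement = -1.5 m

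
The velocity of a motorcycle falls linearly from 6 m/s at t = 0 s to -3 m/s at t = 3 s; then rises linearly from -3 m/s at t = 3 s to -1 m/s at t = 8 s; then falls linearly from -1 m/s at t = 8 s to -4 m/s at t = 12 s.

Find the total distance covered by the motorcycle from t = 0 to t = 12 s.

27.5 m

Total distance travelled is ∫|v| dt — sum the magnitudes of each area piece.
0–3 s: v = 0 at t = 2 s; triangle areas 6 + 1.5 = 7.5 m
3–8 s: |½(-3 + -1)(5)| = 10 m
8–12 s: |½(-1 + -4)(4)| = 10 m
Total distance = 27.5 m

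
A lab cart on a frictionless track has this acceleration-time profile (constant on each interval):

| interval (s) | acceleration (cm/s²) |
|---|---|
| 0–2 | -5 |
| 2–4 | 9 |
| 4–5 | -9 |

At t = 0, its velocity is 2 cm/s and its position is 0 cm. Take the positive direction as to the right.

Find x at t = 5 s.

On each constant-a segment, Δv = aΔt and Δx = v₀Δt + ½aΔt²; chain segment to segment.
0–2 s: v starts 2 cm/s; Δx = 2·2 + ½·-5·2² = -6 cm; v ends -8 cm/s.
2–4 s: v starts -8 cm/s; Δx = -8·2 + ½·9·2² = 2 cm; v ends 10 cm/s.
4–5 s: v starts 10 cm/s; Δx = 10·1 + ½·-9·1² = 5.5 cm; v ends 1 cm/s.
x(5) = 0 + Σ Δx = 1.5 cm.

1.5 cm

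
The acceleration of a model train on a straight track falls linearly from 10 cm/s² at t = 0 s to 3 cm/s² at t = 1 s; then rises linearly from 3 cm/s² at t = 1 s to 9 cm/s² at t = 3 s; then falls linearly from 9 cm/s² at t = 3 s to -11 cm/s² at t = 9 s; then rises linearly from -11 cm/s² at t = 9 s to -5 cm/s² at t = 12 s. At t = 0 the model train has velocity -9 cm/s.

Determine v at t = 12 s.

-20.5 cm/s

Δv equals the area under the a-t graph; then v = v₀ + Δv.
0–1 s: ½(10 + 3)(1) = 6.5 cm/s
1–3 s: ½(3 + 9)(2) = 12 cm/s
3–9 s: ½(9 + -11)(6) = -6 cm/s
9–12 s: ½(-11 + -5)(3) = -24 cm/s
Δv = -11.5 cm/s, so v(12) = -9 + (-11.5) = -20.5 cm/s.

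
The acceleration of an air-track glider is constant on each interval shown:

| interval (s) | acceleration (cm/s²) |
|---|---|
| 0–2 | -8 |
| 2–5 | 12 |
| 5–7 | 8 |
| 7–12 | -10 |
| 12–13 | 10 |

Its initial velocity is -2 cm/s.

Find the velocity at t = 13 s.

-6 cm/s

Δv equals the area under the a-t graph; then v = v₀ + Δv.
0–2 s: -8 × 2 = -16 cm/s
2–5 s: 12 × 3 = 36 cm/s
5–7 s: 8 × 2 = 16 cm/s
7–12 s: -10 × 5 = -50 cm/s
12–13 s: 10 × 1 = 10 cm/s
Δv = -4 cm/s, so v(13) = -2 + (-4) = -6 cm/s.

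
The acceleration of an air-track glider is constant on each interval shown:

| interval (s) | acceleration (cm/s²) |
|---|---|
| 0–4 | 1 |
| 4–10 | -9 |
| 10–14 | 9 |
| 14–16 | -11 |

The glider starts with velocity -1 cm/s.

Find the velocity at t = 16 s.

-37 cm/s

Δv equals the area under the a-t graph; then v = v₀ + Δv.
0–4 s: 1 × 4 = 4 cm/s
4–10 s: -9 × 6 = -54 cm/s
10–14 s: 9 × 4 = 36 cm/s
14–16 s: -11 × 2 = -22 cm/s
Δv = -36 cm/s, so v(16) = -1 + (-36) = -37 cm/s.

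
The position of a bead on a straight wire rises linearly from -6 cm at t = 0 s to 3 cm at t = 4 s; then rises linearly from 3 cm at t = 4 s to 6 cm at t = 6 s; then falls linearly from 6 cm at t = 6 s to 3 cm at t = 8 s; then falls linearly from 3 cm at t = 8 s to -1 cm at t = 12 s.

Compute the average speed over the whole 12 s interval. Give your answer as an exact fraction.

Average speed = (total path length)/(elapsed time); on a piecewise-linear x-t graph the path length is Σ|Δx|.
0–4 s: |Δx| = |3 − -6| = 9 cm
4–6 s: |Δx| = |6 − 3| = 3 cm
6–8 s: |Δx| = |3 − 6| = 3 cm
8–12 s: |Δx| = |-1 − 3| = 4 cm
Total path = 19 cm; average speed = 19/12 = 19/12 cm/s.

19/12 cm/s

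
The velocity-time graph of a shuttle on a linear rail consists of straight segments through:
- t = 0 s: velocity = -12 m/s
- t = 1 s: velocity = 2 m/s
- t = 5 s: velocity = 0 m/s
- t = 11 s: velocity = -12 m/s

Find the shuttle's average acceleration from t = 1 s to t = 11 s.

-1.4 m/s²

Average acceleration = Δv/Δt = (-12 − 2)/(11 − 1) = -1.4 m/s².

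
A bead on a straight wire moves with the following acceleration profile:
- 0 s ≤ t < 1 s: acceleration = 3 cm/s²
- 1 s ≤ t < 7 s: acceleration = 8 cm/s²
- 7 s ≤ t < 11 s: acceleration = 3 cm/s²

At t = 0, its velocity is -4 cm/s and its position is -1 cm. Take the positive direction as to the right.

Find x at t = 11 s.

346.5 cm

On each constant-a segment, Δv = aΔt and Δx = v₀Δt + ½aΔt²; chain segment to segment.
0–1 s: v starts -4 cm/s; Δx = -4·1 + ½·3·1² = -2.5 cm; v ends -1 cm/s.
1–7 s: v starts -1 cm/s; Δx = -1·6 + ½·8·6² = 138 cm; v ends 47 cm/s.
7–11 s: v starts 47 cm/s; Δx = 47·4 + ½·3·4² = 212 cm; v ends 59 cm/s.
x(11) = -1 + Σ Δx = 346.5 cm.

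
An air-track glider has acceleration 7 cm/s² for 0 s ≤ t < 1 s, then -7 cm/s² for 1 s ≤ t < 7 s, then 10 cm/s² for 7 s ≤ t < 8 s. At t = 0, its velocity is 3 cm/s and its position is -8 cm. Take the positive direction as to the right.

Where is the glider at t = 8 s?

On each constant-a segment, Δv = aΔt and Δx = v₀Δt + ½aΔt²; chain segment to segment.
0–1 s: v starts 3 cm/s; Δx = 3·1 + ½·7·1² = 6.5 cm; v ends 10 cm/s.
1–7 s: v starts 10 cm/s; Δx = 10·6 + ½·-7·6² = -66 cm; v ends -32 cm/s.
7–8 s: v starts -32 cm/s; Δx = -32·1 + ½·10·1² = -27 cm; v ends -22 cm/s.
x(8) = -8 + Σ Δx = -94.5 cm.

-94.5 cm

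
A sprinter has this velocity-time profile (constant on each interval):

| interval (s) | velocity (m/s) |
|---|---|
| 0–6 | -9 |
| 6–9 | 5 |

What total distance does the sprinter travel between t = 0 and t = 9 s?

Total distance travelled is ∫|v| dt — sum the magnitudes of each area piece.
0–6 s: |-9| × 6 = 54 m
6–9 s: |5| × 3 = 15 m
Total distance = 69 m

69 m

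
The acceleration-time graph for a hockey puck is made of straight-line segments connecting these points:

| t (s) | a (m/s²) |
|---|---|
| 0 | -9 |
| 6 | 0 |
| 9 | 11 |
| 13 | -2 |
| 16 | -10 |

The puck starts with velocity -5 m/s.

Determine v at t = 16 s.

-15.5 m/s

Δv equals the area under the a-t graph; then v = v₀ + Δv.
0–6 s: ½(-9 + 0)(6) = -27 m/s
6–9 s: ½(0 + 11)(3) = 16.5 m/s
9–13 s: ½(11 + -2)(4) = 18 m/s
13–16 s: ½(-2 + -10)(3) = -18 m/s
Δv = -10.5 m/s, so v(16) = -5 + (-10.5) = -15.5 m/s.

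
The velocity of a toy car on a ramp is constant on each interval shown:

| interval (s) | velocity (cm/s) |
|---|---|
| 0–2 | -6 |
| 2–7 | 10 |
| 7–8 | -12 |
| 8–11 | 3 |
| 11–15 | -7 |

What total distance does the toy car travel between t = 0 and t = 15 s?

Total distance travelled is ∫|v| dt — sum the magnitudes of each area piece.
0–2 s: |-6| × 2 = 12 cm
2–7 s: |10| × 5 = 50 cm
7–8 s: |-12| × 1 = 12 cm
8–11 s: |3| × 3 = 9 cm
11–15 s: |-7| × 4 = 28 cm
Total distance = 111 cm

111 cm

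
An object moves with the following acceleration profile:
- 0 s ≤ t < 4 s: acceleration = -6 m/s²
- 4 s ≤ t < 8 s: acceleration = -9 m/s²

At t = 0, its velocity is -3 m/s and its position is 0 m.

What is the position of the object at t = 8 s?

On each constant-a segment, Δv = aΔt and Δx = v₀Δt + ½aΔt²; chain segment to segment.
0–4 s: v starts -3 m/s; Δx = -3·4 + ½·-6·4² = -60 m; v ends -27 m/s.
4–8 s: v starts -27 m/s; Δx = -27·4 + ½·-9·4² = -180 m; v ends -63 m/s.
x(8) = 0 + Σ Δx = -240 m.

-240 m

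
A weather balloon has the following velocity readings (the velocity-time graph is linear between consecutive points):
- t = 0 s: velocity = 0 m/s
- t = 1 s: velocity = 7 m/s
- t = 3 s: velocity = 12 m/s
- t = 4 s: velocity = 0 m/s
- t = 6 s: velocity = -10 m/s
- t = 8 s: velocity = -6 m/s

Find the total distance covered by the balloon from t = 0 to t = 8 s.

Distance (not displacement) is the total path length: add the absolute areas under v-t.
0–1 s: |½(0 + 7)(1)| = 3.5 m
1–3 s: |½(7 + 12)(2)| = 19 m
3–4 s: |½(12 + 0)(1)| = 6 m
4–6 s: |½(0 + -10)(2)| = 10 m
6–8 s: |½(-10 + -6)(2)| = 16 m
Total distance = 54.5 m

54.5 m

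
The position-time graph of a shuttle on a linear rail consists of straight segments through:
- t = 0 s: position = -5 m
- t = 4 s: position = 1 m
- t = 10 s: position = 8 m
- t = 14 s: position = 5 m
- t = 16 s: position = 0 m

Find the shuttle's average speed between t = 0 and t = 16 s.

Average speed = (total path length)/(elapsed time); on a piecewise-linear x-t graph the path length is Σ|Δx|.
0–4 s: |Δx| = |1 − -5| = 6 m
4–10 s: |Δx| = |8 − 1| = 7 m
10–14 s: |Δx| = |5 − 8| = 3 m
14–16 s: |Δx| = |0 − 5| = 5 m
Total path = 21 m; average speed = 21/16 = 1.3125 m/s.

1.3125 m/s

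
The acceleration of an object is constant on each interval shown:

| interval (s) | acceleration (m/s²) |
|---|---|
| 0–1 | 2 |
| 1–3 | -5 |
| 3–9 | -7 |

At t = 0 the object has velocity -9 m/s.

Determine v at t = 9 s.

Δv equals the area under the a-t graph; then v = v₀ + Δv.
0–1 s: 2 × 1 = 2 m/s
1–3 s: -5 × 2 = -10 m/s
3–9 s: -7 × 6 = -42 m/s
Δv = -50 m/s, so v(9) = -9 + (-50) = -59 m/s.

-59 m/s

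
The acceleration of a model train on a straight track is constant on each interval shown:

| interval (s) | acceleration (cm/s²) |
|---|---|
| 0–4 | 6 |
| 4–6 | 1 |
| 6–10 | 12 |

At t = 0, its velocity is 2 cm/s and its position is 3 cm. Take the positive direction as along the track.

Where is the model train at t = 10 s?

On each constant-a segment, Δv = aΔt and Δx = v₀Δt + ½aΔt²; chain segment to segment.
0–4 s: v starts 2 cm/s; Δx = 2·4 + ½·6·4² = 56 cm; v ends 26 cm/s.
4–6 s: v starts 26 cm/s; Δx = 26·2 + ½·1·2² = 54 cm; v ends 28 cm/s.
6–10 s: v starts 28 cm/s; Δx = 28·4 + ½·12·4² = 208 cm; v ends 76 cm/s.
x(10) = 3 + Σ Δx = 321 cm.

321 cm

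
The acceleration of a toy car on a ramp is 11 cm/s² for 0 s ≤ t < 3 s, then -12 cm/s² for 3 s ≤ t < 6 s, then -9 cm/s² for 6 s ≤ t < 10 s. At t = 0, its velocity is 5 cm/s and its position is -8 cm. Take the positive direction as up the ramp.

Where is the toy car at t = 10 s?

On each constant-a segment, Δv = aΔt and Δx = v₀Δt + ½aΔt²; chain segment to segment.
0–3 s: v starts 5 cm/s; Δx = 5·3 + ½·11·3² = 64.5 cm; v ends 38 cm/s.
3–6 s: v starts 38 cm/s; Δx = 38·3 + ½·-12·3² = 60 cm; v ends 2 cm/s.
6–10 s: v starts 2 cm/s; Δx = 2·4 + ½·-9·4² = -64 cm; v ends -34 cm/s.
x(10) = -8 + Σ Δx = 52.5 cm.

52.5 cm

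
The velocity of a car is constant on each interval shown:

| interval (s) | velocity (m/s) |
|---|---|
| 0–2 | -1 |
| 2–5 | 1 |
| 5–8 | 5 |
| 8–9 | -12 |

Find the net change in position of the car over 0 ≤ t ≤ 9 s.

Net displacement equals the area under the velocity-time graph (areas below the axis count negative).
0–2 s: -1 × 2 = -2 m
2–5 s: 1 × 3 = 3 m
5–8 s: 5 × 3 = 15 m
8–9 s: -12 × 1 = -12 m
Net displacement = 4 m

4 m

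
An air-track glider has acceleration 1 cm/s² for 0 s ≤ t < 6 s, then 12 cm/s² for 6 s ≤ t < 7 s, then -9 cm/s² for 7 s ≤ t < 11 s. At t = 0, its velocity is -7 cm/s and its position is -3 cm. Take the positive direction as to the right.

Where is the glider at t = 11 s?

On each constant-a segment, Δv = aΔt and Δx = v₀Δt + ½aΔt²; chain segment to segment.
0–6 s: v starts -7 cm/s; Δx = -7·6 + ½·1·6² = -24 cm; v ends -1 cm/s.
6–7 s: v starts -1 cm/s; Δx = -1·1 + ½·12·1² = 5 cm; v ends 11 cm/s.
7–11 s: v starts 11 cm/s; Δx = 11·4 + ½·-9·4² = -28 cm; v ends -25 cm/s.
x(11) = -3 + Σ Δx = -50 cm.

-50 cm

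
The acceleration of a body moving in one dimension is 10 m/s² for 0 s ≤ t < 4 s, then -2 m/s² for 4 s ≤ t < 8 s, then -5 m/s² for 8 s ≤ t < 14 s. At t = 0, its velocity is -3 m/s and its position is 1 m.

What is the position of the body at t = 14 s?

On each constant-a segment, Δv = aΔt and Δx = v₀Δt + ½aΔt²; chain segment to segment.
0–4 s: v starts -3 m/s; Δx = -3·4 + ½·10·4² = 68 m; v ends 37 m/s.
4–8 s: v starts 37 m/s; Δx = 37·4 + ½·-2·4² = 132 m; v ends 29 m/s.
8–14 s: v starts 29 m/s; Δx = 29·6 + ½·-5·6² = 84 m; v ends -1 m/s.
x(14) = 1 + Σ Δx = 285 m.

285 m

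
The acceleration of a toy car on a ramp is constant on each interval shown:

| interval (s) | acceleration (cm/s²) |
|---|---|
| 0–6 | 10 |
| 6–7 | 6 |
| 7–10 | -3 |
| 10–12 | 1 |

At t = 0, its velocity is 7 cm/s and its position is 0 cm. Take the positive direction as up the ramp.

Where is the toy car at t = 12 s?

627.5 cm

On each constant-a segment, Δv = aΔt and Δx = v₀Δt + ½aΔt²; chain segment to segment.
0–6 s: v starts 7 cm/s; Δx = 7·6 + ½·10·6² = 222 cm; v ends 67 cm/s.
6–7 s: v starts 67 cm/s; Δx = 67·1 + ½·6·1² = 70 cm; v ends 73 cm/s.
7–10 s: v starts 73 cm/s; Δx = 73·3 + ½·-3·3² = 205.5 cm; v ends 64 cm/s.
10–12 s: v starts 64 cm/s; Δx = 64·2 + ½·1·2² = 130 cm; v ends 66 cm/s.
x(12) = 0 + Σ Δx = 627.5 cm.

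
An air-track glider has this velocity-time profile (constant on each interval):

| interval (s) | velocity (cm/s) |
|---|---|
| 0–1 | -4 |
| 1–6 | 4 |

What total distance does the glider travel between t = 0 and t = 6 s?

Total distance travelled is ∫|v| dt — sum the magnitudes of each area piece.
0–1 s: |-4| × 1 = 4 cm
1–6 s: |4| × 5 = 20 cm
Total distance = 24 cm

24 cm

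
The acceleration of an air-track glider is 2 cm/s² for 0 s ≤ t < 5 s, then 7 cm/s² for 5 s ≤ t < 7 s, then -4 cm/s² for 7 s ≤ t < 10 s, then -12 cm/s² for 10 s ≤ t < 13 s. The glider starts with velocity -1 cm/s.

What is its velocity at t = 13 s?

Δv equals the area under the a-t graph; then v = v₀ + Δv.
0–5 s: 2 × 5 = 10 cm/s
5–7 s: 7 × 2 = 14 cm/s
7–10 s: -4 × 3 = -12 cm/s
10–13 s: -12 × 3 = -36 cm/s
Δv = -24 cm/s, so v(13) = -1 + (-24) = -25 cm/s.

-25 cm/s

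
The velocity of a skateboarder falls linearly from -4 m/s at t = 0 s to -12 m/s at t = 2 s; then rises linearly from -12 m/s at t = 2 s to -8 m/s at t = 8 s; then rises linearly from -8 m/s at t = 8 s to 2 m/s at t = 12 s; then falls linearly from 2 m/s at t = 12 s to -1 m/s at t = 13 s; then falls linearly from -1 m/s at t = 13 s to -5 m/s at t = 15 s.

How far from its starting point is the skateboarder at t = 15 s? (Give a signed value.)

-93.5 m

Displacement is the signed area under the v-t curve.
0–2 s: ½(-4 + -12)(2) = -16 m
2–8 s: ½(-12 + -8)(6) = -60 m
8–12 s: ½(-8 + 2)(4) = -12 m
12–13 s: ½(2 + -1)(1) = 0.5 m
13–15 s: ½(-1 + -5)(2) = -6 m
Net displacement = -93.5 m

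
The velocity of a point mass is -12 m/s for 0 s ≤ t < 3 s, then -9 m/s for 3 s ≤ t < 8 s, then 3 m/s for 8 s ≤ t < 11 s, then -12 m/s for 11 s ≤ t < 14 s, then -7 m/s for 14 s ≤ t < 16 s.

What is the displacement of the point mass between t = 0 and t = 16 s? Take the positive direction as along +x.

Net displacement equals the area under the velocity-time graph (areas below the axis count negative).
0–3 s: -12 × 3 = -36 m
3–8 s: -9 × 5 = -45 m
8–11 s: 3 × 3 = 9 m
11–14 s: -12 × 3 = -36 m
14–16 s: -7 × 2 = -14 m
Net displacement = -122 m

-122 m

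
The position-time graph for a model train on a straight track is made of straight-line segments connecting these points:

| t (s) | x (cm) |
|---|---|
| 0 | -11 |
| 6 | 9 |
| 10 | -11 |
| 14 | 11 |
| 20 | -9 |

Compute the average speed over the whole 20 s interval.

Average speed = (total path length)/(elapsed time); on a piecewise-linear x-t graph the path length is Σ|Δx|.
0–6 s: |Δx| = |9 − -11| = 20 cm
6–10 s: |Δx| = |-11 − 9| = 20 cm
10–14 s: |Δx| = |11 − -11| = 22 cm
14–20 s: |Δx| = |-9 − 11| = 20 cm
Total path = 82 cm; average speed = 82/20 = 4.1 cm/s.

4.1 cm/s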